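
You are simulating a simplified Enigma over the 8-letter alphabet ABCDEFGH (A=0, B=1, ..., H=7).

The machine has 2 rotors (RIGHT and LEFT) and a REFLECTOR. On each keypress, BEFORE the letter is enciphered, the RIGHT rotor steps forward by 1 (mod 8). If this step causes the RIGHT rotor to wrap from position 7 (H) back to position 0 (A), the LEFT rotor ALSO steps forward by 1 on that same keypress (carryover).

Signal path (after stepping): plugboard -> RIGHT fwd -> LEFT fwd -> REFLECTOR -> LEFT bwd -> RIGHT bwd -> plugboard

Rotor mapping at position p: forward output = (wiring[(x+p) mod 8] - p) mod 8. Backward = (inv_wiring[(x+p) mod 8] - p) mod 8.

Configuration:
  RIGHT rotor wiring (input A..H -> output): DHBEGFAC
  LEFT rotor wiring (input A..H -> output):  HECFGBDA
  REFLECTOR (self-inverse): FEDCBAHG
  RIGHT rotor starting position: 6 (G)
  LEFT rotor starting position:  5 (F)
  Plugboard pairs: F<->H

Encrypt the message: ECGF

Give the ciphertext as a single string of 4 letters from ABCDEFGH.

Char 1 ('E'): step: R->7, L=5; E->plug->E->R->F->L->F->refl->A->L'->G->R'->G->plug->G
Char 2 ('C'): step: R->0, L->6 (L advanced); C->plug->C->R->B->L->C->refl->D->L'->H->R'->B->plug->B
Char 3 ('G'): step: R->1, L=6; G->plug->G->R->B->L->C->refl->D->L'->H->R'->F->plug->H
Char 4 ('F'): step: R->2, L=6; F->plug->H->R->F->L->H->refl->G->L'->D->R'->D->plug->D

Answer: GBHD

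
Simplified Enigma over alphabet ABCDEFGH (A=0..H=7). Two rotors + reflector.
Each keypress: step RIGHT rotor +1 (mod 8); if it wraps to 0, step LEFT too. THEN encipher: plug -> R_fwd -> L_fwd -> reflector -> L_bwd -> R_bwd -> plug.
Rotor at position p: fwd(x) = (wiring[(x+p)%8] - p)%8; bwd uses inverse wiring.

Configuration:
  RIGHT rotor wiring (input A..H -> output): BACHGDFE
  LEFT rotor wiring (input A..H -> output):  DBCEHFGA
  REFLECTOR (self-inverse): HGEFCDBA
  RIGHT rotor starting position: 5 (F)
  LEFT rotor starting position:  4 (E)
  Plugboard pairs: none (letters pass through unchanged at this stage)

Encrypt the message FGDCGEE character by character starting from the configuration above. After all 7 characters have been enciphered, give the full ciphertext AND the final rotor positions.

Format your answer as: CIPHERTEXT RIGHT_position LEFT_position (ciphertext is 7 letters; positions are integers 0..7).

Char 1 ('F'): step: R->6, L=4; F->plug->F->R->B->L->B->refl->G->L'->G->R'->B->plug->B
Char 2 ('G'): step: R->7, L=4; G->plug->G->R->E->L->H->refl->A->L'->H->R'->F->plug->F
Char 3 ('D'): step: R->0, L->5 (L advanced); D->plug->D->R->H->L->C->refl->E->L'->E->R'->H->plug->H
Char 4 ('C'): step: R->1, L=5; C->plug->C->R->G->L->H->refl->A->L'->A->R'->H->plug->H
Char 5 ('G'): step: R->2, L=5; G->plug->G->R->H->L->C->refl->E->L'->E->R'->C->plug->C
Char 6 ('E'): step: R->3, L=5; E->plug->E->R->B->L->B->refl->G->L'->D->R'->B->plug->B
Char 7 ('E'): step: R->4, L=5; E->plug->E->R->F->L->F->refl->D->L'->C->R'->A->plug->A
Final: ciphertext=BFHHCBA, RIGHT=4, LEFT=5

Answer: BFHHCBA 4 5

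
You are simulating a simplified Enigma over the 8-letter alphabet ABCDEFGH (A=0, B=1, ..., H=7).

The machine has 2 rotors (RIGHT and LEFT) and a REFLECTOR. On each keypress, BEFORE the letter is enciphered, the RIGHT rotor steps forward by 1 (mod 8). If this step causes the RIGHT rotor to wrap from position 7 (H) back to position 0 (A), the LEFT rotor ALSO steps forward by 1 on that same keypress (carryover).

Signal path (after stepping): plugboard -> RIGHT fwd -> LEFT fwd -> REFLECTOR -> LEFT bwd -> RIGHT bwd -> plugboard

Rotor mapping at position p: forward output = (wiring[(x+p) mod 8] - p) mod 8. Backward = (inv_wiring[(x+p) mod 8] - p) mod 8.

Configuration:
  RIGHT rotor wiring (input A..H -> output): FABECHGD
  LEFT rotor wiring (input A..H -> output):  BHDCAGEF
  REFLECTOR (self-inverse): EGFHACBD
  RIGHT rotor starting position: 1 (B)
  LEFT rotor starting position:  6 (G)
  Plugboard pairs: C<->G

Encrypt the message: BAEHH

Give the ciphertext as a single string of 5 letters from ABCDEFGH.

Char 1 ('B'): step: R->2, L=6; B->plug->B->R->C->L->D->refl->H->L'->B->R'->F->plug->F
Char 2 ('A'): step: R->3, L=6; A->plug->A->R->B->L->H->refl->D->L'->C->R'->F->plug->F
Char 3 ('E'): step: R->4, L=6; E->plug->E->R->B->L->H->refl->D->L'->C->R'->C->plug->G
Char 4 ('H'): step: R->5, L=6; H->plug->H->R->F->L->E->refl->A->L'->H->R'->G->plug->C
Char 5 ('H'): step: R->6, L=6; H->plug->H->R->B->L->H->refl->D->L'->C->R'->D->plug->D

Answer: FFGCD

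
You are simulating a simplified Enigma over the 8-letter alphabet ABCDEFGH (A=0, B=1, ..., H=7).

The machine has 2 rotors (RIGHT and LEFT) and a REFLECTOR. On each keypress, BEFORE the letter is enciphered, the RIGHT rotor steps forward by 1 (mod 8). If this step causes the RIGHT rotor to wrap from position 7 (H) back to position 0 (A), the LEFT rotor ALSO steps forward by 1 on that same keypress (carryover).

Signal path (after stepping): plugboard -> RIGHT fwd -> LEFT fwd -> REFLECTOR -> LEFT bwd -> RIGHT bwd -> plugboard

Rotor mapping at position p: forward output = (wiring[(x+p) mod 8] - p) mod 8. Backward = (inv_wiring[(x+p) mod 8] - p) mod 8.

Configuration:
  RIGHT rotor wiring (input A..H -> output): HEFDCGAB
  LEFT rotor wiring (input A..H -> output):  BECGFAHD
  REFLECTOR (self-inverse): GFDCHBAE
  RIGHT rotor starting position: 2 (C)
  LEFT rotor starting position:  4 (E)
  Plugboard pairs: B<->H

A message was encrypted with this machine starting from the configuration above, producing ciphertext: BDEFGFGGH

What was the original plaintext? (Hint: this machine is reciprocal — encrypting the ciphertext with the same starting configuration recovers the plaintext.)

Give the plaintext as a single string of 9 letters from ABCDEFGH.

Answer: HADDACDEB

Derivation:
Char 1 ('B'): step: R->3, L=4; B->plug->H->R->C->L->D->refl->C->L'->H->R'->B->plug->H
Char 2 ('D'): step: R->4, L=4; D->plug->D->R->F->L->A->refl->G->L'->G->R'->A->plug->A
Char 3 ('E'): step: R->5, L=4; E->plug->E->R->H->L->C->refl->D->L'->C->R'->D->plug->D
Char 4 ('F'): step: R->6, L=4; F->plug->F->R->F->L->A->refl->G->L'->G->R'->D->plug->D
Char 5 ('G'): step: R->7, L=4; G->plug->G->R->H->L->C->refl->D->L'->C->R'->A->plug->A
Char 6 ('F'): step: R->0, L->5 (L advanced); F->plug->F->R->G->L->B->refl->F->L'->F->R'->C->plug->C
Char 7 ('G'): step: R->1, L=5; G->plug->G->R->A->L->D->refl->C->L'->B->R'->D->plug->D
Char 8 ('G'): step: R->2, L=5; G->plug->G->R->F->L->F->refl->B->L'->G->R'->E->plug->E
Char 9 ('H'): step: R->3, L=5; H->plug->B->R->H->L->A->refl->G->L'->C->R'->H->plug->B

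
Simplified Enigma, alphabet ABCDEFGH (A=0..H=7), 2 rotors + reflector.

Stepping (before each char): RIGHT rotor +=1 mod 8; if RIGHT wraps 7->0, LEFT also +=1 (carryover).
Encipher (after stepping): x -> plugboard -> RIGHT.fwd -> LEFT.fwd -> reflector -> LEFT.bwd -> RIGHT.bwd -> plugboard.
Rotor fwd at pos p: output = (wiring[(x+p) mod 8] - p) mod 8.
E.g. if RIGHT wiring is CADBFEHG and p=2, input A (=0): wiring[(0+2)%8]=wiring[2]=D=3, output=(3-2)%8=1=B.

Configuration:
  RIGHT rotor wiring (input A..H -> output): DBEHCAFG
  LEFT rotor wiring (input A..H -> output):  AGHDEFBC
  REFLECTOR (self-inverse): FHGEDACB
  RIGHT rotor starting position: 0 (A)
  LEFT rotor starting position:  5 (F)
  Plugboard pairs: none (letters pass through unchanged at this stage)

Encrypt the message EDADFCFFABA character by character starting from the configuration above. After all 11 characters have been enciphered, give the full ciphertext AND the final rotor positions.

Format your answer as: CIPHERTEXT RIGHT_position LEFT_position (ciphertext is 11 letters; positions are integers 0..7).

Char 1 ('E'): step: R->1, L=5; E->plug->E->R->H->L->H->refl->B->L'->E->R'->F->plug->F
Char 2 ('D'): step: R->2, L=5; D->plug->D->R->G->L->G->refl->C->L'->F->R'->B->plug->B
Char 3 ('A'): step: R->3, L=5; A->plug->A->R->E->L->B->refl->H->L'->H->R'->B->plug->B
Char 4 ('D'): step: R->4, L=5; D->plug->D->R->C->L->F->refl->A->L'->A->R'->G->plug->G
Char 5 ('F'): step: R->5, L=5; F->plug->F->R->H->L->H->refl->B->L'->E->R'->E->plug->E
Char 6 ('C'): step: R->6, L=5; C->plug->C->R->F->L->C->refl->G->L'->G->R'->E->plug->E
Char 7 ('F'): step: R->7, L=5; F->plug->F->R->D->L->D->refl->E->L'->B->R'->G->plug->G
Char 8 ('F'): step: R->0, L->6 (L advanced); F->plug->F->R->A->L->D->refl->E->L'->B->R'->B->plug->B
Char 9 ('A'): step: R->1, L=6; A->plug->A->R->A->L->D->refl->E->L'->B->R'->D->plug->D
Char 10 ('B'): step: R->2, L=6; B->plug->B->R->F->L->F->refl->A->L'->D->R'->E->plug->E
Char 11 ('A'): step: R->3, L=6; A->plug->A->R->E->L->B->refl->H->L'->H->R'->B->plug->B
Final: ciphertext=FBBGEEGBDEB, RIGHT=3, LEFT=6

Answer: FBBGEEGBDEB 3 6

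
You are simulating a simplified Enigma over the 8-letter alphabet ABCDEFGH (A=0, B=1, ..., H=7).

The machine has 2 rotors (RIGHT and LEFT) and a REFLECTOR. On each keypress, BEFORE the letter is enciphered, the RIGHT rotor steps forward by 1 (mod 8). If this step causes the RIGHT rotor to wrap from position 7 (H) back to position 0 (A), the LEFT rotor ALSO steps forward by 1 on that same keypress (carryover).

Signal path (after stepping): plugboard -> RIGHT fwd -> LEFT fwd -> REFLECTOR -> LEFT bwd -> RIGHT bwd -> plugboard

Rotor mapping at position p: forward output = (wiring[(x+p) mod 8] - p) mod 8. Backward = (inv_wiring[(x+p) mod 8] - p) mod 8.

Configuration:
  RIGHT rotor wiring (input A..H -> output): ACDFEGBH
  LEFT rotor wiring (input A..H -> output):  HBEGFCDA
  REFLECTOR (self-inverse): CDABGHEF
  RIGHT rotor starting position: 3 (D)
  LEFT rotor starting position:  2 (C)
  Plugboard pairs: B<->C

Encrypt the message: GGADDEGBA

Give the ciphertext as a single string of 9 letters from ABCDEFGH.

Char 1 ('G'): step: R->4, L=2; G->plug->G->R->H->L->H->refl->F->L'->G->R'->F->plug->F
Char 2 ('G'): step: R->5, L=2; G->plug->G->R->A->L->C->refl->A->L'->D->R'->D->plug->D
Char 3 ('A'): step: R->6, L=2; A->plug->A->R->D->L->A->refl->C->L'->A->R'->H->plug->H
Char 4 ('D'): step: R->7, L=2; D->plug->D->R->E->L->B->refl->D->L'->C->R'->H->plug->H
Char 5 ('D'): step: R->0, L->3 (L advanced); D->plug->D->R->F->L->E->refl->G->L'->G->R'->F->plug->F
Char 6 ('E'): step: R->1, L=3; E->plug->E->R->F->L->E->refl->G->L'->G->R'->G->plug->G
Char 7 ('G'): step: R->2, L=3; G->plug->G->R->G->L->G->refl->E->L'->F->R'->F->plug->F
Char 8 ('B'): step: R->3, L=3; B->plug->C->R->D->L->A->refl->C->L'->B->R'->B->plug->C
Char 9 ('A'): step: R->4, L=3; A->plug->A->R->A->L->D->refl->B->L'->H->R'->G->plug->G

Answer: FDHHFGFCG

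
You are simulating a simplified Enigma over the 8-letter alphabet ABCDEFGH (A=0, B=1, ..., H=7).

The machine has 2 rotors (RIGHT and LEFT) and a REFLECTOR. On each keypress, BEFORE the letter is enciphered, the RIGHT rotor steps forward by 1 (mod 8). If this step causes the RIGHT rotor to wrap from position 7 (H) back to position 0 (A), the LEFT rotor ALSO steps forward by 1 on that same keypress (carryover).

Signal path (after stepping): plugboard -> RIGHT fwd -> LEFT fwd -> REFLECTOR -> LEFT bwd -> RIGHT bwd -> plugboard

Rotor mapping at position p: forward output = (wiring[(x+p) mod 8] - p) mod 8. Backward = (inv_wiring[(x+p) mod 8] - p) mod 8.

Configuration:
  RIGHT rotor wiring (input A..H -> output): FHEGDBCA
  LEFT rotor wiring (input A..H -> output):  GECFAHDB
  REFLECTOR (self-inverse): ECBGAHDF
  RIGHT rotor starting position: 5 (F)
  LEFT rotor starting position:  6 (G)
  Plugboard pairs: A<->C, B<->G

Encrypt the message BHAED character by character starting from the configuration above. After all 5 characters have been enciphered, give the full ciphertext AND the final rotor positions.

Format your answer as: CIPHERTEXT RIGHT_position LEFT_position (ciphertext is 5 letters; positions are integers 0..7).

Char 1 ('B'): step: R->6, L=6; B->plug->G->R->F->L->H->refl->F->L'->A->R'->F->plug->F
Char 2 ('H'): step: R->7, L=6; H->plug->H->R->D->L->G->refl->D->L'->B->R'->A->plug->C
Char 3 ('A'): step: R->0, L->7 (L advanced); A->plug->C->R->E->L->G->refl->D->L'->D->R'->E->plug->E
Char 4 ('E'): step: R->1, L=7; E->plug->E->R->A->L->C->refl->B->L'->F->R'->C->plug->A
Char 5 ('D'): step: R->2, L=7; D->plug->D->R->H->L->E->refl->A->L'->G->R'->F->plug->F
Final: ciphertext=FCEAF, RIGHT=2, LEFT=7

Answer: FCEAF 2 7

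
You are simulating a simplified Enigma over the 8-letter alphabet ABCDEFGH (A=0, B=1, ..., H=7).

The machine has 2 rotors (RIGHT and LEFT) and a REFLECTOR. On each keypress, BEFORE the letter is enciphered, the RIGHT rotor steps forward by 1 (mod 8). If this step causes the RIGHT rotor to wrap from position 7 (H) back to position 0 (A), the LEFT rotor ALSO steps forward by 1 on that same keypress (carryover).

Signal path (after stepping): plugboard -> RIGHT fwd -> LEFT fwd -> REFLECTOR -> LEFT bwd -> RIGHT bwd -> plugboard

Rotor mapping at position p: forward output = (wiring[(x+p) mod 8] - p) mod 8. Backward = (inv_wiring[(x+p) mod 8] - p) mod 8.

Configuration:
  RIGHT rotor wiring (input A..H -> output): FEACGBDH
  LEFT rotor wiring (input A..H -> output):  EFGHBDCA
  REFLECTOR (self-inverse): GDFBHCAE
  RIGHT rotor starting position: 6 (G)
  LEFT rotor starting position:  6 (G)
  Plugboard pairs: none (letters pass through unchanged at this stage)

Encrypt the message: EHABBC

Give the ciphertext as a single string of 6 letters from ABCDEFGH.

Answer: ACGDCF

Derivation:
Char 1 ('E'): step: R->7, L=6; E->plug->E->R->D->L->H->refl->E->L'->A->R'->A->plug->A
Char 2 ('H'): step: R->0, L->7 (L advanced); H->plug->H->R->H->L->D->refl->B->L'->A->R'->C->plug->C
Char 3 ('A'): step: R->1, L=7; A->plug->A->R->D->L->H->refl->E->L'->G->R'->G->plug->G
Char 4 ('B'): step: R->2, L=7; B->plug->B->R->A->L->B->refl->D->L'->H->R'->D->plug->D
Char 5 ('B'): step: R->3, L=7; B->plug->B->R->D->L->H->refl->E->L'->G->R'->C->plug->C
Char 6 ('C'): step: R->4, L=7; C->plug->C->R->H->L->D->refl->B->L'->A->R'->F->plug->F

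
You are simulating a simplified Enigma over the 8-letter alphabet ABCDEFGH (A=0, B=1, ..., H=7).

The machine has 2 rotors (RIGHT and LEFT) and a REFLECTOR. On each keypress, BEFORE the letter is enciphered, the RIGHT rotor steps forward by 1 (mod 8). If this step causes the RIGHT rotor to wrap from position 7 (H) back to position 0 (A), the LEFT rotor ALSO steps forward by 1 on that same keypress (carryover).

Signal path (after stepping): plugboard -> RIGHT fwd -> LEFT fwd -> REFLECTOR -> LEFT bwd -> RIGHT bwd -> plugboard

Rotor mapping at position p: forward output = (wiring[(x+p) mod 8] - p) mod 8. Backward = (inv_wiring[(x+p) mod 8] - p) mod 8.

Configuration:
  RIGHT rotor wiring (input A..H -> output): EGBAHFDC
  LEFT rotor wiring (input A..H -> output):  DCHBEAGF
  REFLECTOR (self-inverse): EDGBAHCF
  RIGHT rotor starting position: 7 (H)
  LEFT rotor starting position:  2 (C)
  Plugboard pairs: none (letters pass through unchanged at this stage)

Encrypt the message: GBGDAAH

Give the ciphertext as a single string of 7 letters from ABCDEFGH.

Char 1 ('G'): step: R->0, L->3 (L advanced); G->plug->G->R->D->L->D->refl->B->L'->B->R'->C->plug->C
Char 2 ('B'): step: R->1, L=3; B->plug->B->R->A->L->G->refl->C->L'->E->R'->E->plug->E
Char 3 ('G'): step: R->2, L=3; G->plug->G->R->C->L->F->refl->H->L'->G->R'->B->plug->B
Char 4 ('D'): step: R->3, L=3; D->plug->D->R->A->L->G->refl->C->L'->E->R'->B->plug->B
Char 5 ('A'): step: R->4, L=3; A->plug->A->R->D->L->D->refl->B->L'->B->R'->B->plug->B
Char 6 ('A'): step: R->5, L=3; A->plug->A->R->A->L->G->refl->C->L'->E->R'->F->plug->F
Char 7 ('H'): step: R->6, L=3; H->plug->H->R->H->L->E->refl->A->L'->F->R'->A->plug->A

Answer: CEBBBFA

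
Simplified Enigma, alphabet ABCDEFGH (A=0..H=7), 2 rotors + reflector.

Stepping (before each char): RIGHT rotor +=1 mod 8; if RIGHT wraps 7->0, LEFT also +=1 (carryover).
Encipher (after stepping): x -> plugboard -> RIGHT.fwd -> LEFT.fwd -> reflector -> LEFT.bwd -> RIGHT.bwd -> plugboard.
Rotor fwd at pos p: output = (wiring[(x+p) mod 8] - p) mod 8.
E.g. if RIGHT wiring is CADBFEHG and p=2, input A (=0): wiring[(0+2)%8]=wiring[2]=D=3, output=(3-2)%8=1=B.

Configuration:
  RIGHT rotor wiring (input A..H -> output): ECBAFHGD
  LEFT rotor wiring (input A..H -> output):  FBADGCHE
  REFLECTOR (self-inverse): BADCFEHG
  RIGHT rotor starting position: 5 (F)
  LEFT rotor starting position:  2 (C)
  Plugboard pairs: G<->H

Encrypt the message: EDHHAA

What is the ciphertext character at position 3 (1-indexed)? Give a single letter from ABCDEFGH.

Char 1 ('E'): step: R->6, L=2; E->plug->E->R->D->L->A->refl->B->L'->B->R'->H->plug->G
Char 2 ('D'): step: R->7, L=2; D->plug->D->R->C->L->E->refl->F->L'->E->R'->A->plug->A
Char 3 ('H'): step: R->0, L->3 (L advanced); H->plug->G->R->G->L->G->refl->H->L'->C->R'->B->plug->B

B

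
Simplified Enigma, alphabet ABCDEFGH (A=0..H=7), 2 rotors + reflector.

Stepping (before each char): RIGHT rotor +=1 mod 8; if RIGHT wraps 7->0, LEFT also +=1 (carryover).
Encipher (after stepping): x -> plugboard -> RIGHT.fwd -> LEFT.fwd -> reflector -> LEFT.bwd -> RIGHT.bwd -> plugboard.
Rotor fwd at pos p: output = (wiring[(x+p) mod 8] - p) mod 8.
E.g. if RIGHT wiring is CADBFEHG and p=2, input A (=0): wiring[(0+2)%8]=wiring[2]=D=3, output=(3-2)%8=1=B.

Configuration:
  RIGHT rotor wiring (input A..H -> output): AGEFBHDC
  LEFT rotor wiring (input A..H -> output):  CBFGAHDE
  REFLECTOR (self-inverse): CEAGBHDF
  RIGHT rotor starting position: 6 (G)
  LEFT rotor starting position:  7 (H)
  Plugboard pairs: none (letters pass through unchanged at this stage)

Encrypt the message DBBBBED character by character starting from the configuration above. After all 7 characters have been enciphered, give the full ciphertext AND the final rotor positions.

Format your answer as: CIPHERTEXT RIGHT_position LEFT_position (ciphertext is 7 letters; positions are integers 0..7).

Answer: CGEGGGB 5 0

Derivation:
Char 1 ('D'): step: R->7, L=7; D->plug->D->R->F->L->B->refl->E->L'->H->R'->C->plug->C
Char 2 ('B'): step: R->0, L->0 (L advanced); B->plug->B->R->G->L->D->refl->G->L'->D->R'->G->plug->G
Char 3 ('B'): step: R->1, L=0; B->plug->B->R->D->L->G->refl->D->L'->G->R'->E->plug->E
Char 4 ('B'): step: R->2, L=0; B->plug->B->R->D->L->G->refl->D->L'->G->R'->G->plug->G
Char 5 ('B'): step: R->3, L=0; B->plug->B->R->G->L->D->refl->G->L'->D->R'->G->plug->G
Char 6 ('E'): step: R->4, L=0; E->plug->E->R->E->L->A->refl->C->L'->A->R'->G->plug->G
Char 7 ('D'): step: R->5, L=0; D->plug->D->R->D->L->G->refl->D->L'->G->R'->B->plug->B
Final: ciphertext=CGEGGGB, RIGHT=5, LEFT=0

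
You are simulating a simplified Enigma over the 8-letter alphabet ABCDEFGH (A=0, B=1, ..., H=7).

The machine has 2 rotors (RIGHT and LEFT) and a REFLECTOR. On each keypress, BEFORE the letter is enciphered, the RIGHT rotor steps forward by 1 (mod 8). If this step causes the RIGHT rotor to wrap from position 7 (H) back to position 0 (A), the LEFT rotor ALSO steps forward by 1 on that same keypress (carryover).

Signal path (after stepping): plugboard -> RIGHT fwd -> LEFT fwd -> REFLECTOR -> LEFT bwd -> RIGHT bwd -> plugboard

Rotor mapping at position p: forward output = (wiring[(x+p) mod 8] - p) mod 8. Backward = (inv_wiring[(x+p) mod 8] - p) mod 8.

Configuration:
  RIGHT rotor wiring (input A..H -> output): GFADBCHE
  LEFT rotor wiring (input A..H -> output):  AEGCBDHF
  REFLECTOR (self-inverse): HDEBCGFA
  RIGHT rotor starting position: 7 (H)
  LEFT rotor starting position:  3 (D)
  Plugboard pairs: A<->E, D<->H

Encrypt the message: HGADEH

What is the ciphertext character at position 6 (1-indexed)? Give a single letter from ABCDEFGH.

Char 1 ('H'): step: R->0, L->4 (L advanced); H->plug->D->R->D->L->B->refl->D->L'->C->R'->F->plug->F
Char 2 ('G'): step: R->1, L=4; G->plug->G->R->D->L->B->refl->D->L'->C->R'->C->plug->C
Char 3 ('A'): step: R->2, L=4; A->plug->E->R->F->L->A->refl->H->L'->B->R'->B->plug->B
Char 4 ('D'): step: R->3, L=4; D->plug->H->R->F->L->A->refl->H->L'->B->R'->E->plug->A
Char 5 ('E'): step: R->4, L=4; E->plug->A->R->F->L->A->refl->H->L'->B->R'->F->plug->F
Char 6 ('H'): step: R->5, L=4; H->plug->D->R->B->L->H->refl->A->L'->F->R'->A->plug->E

E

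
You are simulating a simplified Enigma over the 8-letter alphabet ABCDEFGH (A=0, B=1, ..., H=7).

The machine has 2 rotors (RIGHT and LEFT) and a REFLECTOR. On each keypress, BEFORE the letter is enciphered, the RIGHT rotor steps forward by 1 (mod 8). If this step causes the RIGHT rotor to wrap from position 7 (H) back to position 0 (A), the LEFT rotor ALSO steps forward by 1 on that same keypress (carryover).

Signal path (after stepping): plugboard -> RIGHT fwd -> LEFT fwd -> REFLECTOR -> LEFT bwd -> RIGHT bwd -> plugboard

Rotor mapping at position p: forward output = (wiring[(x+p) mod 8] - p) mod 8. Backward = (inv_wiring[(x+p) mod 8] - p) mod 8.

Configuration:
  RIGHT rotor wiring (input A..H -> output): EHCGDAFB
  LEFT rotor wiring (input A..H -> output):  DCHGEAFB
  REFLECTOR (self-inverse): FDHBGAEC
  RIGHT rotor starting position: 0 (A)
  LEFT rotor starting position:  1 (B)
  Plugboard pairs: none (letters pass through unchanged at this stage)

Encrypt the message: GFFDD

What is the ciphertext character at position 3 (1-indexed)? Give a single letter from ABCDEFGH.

Char 1 ('G'): step: R->1, L=1; G->plug->G->R->A->L->B->refl->D->L'->D->R'->H->plug->H
Char 2 ('F'): step: R->2, L=1; F->plug->F->R->H->L->C->refl->H->L'->E->R'->B->plug->B
Char 3 ('F'): step: R->3, L=1; F->plug->F->R->B->L->G->refl->E->L'->F->R'->C->plug->C

C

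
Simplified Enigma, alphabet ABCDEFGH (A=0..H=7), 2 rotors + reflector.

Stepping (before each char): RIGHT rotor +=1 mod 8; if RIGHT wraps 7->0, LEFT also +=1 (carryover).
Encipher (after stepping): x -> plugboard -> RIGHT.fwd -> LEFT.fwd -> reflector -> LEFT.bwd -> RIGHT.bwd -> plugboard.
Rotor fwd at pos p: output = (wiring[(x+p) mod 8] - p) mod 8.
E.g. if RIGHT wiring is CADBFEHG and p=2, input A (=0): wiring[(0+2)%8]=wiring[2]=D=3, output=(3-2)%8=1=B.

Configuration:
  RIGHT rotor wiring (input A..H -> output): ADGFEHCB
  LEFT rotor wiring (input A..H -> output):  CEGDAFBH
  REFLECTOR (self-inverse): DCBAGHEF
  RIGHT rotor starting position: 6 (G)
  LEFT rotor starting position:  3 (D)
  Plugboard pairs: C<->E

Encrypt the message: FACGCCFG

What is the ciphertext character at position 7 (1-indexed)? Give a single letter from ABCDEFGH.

Char 1 ('F'): step: R->7, L=3; F->plug->F->R->F->L->H->refl->F->L'->B->R'->B->plug->B
Char 2 ('A'): step: R->0, L->4 (L advanced); A->plug->A->R->A->L->E->refl->G->L'->E->R'->E->plug->C
Char 3 ('C'): step: R->1, L=4; C->plug->E->R->G->L->C->refl->B->L'->B->R'->F->plug->F
Char 4 ('G'): step: R->2, L=4; G->plug->G->R->G->L->C->refl->B->L'->B->R'->H->plug->H
Char 5 ('C'): step: R->3, L=4; C->plug->E->R->G->L->C->refl->B->L'->B->R'->B->plug->B
Char 6 ('C'): step: R->4, L=4; C->plug->E->R->E->L->G->refl->E->L'->A->R'->A->plug->A
Char 7 ('F'): step: R->5, L=4; F->plug->F->R->B->L->B->refl->C->L'->G->R'->E->plug->C

C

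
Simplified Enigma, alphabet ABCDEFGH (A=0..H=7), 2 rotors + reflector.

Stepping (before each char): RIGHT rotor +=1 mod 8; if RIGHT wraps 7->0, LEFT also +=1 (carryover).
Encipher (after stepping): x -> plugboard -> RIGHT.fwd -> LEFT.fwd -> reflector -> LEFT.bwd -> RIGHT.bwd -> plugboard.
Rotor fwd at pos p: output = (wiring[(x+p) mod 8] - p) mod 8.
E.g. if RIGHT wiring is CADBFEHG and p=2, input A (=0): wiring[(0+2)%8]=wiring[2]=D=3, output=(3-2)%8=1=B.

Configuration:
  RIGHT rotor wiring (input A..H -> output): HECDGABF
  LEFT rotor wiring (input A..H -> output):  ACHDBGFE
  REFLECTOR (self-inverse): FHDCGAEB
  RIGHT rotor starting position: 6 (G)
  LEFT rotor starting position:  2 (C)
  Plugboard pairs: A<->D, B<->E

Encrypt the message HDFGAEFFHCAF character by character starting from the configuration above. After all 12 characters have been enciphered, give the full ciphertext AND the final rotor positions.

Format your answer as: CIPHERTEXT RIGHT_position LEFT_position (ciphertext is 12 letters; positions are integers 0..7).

Char 1 ('H'): step: R->7, L=2; H->plug->H->R->C->L->H->refl->B->L'->B->R'->G->plug->G
Char 2 ('D'): step: R->0, L->3 (L advanced); D->plug->A->R->H->L->E->refl->G->L'->B->R'->G->plug->G
Char 3 ('F'): step: R->1, L=3; F->plug->F->R->A->L->A->refl->F->L'->F->R'->D->plug->A
Char 4 ('G'): step: R->2, L=3; G->plug->G->R->F->L->F->refl->A->L'->A->R'->A->plug->D
Char 5 ('A'): step: R->3, L=3; A->plug->D->R->G->L->H->refl->B->L'->E->R'->F->plug->F
Char 6 ('E'): step: R->4, L=3; E->plug->B->R->E->L->B->refl->H->L'->G->R'->G->plug->G
Char 7 ('F'): step: R->5, L=3; F->plug->F->R->F->L->F->refl->A->L'->A->R'->C->plug->C
Char 8 ('F'): step: R->6, L=3; F->plug->F->R->F->L->F->refl->A->L'->A->R'->G->plug->G
Char 9 ('H'): step: R->7, L=3; H->plug->H->R->C->L->D->refl->C->L'->D->R'->D->plug->A
Char 10 ('C'): step: R->0, L->4 (L advanced); C->plug->C->R->C->L->B->refl->H->L'->H->R'->A->plug->D
Char 11 ('A'): step: R->1, L=4; A->plug->D->R->F->L->G->refl->E->L'->E->R'->G->plug->G
Char 12 ('F'): step: R->2, L=4; F->plug->F->R->D->L->A->refl->F->L'->A->R'->A->plug->D
Final: ciphertext=GGADFGCGADGD, RIGHT=2, LEFT=4

Answer: GGADFGCGADGD 2 4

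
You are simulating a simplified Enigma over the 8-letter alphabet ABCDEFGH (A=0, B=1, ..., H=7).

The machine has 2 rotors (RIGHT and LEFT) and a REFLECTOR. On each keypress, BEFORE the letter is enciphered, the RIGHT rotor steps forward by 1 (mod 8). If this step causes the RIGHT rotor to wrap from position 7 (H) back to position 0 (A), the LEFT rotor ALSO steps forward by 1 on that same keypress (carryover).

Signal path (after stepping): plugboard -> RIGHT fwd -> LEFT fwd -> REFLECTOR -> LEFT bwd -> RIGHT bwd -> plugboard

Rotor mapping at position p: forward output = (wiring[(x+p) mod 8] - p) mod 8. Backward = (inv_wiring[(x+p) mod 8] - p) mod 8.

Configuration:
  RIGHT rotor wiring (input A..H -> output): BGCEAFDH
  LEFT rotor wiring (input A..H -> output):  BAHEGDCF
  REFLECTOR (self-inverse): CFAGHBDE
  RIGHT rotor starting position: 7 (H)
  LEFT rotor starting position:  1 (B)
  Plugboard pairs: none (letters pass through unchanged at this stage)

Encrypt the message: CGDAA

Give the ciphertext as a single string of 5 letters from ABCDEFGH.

Answer: BFAEB

Derivation:
Char 1 ('C'): step: R->0, L->2 (L advanced); C->plug->C->R->C->L->E->refl->H->L'->G->R'->B->plug->B
Char 2 ('G'): step: R->1, L=2; G->plug->G->R->G->L->H->refl->E->L'->C->R'->F->plug->F
Char 3 ('D'): step: R->2, L=2; D->plug->D->R->D->L->B->refl->F->L'->A->R'->A->plug->A
Char 4 ('A'): step: R->3, L=2; A->plug->A->R->B->L->C->refl->A->L'->E->R'->E->plug->E
Char 5 ('A'): step: R->4, L=2; A->plug->A->R->E->L->A->refl->C->L'->B->R'->B->plug->B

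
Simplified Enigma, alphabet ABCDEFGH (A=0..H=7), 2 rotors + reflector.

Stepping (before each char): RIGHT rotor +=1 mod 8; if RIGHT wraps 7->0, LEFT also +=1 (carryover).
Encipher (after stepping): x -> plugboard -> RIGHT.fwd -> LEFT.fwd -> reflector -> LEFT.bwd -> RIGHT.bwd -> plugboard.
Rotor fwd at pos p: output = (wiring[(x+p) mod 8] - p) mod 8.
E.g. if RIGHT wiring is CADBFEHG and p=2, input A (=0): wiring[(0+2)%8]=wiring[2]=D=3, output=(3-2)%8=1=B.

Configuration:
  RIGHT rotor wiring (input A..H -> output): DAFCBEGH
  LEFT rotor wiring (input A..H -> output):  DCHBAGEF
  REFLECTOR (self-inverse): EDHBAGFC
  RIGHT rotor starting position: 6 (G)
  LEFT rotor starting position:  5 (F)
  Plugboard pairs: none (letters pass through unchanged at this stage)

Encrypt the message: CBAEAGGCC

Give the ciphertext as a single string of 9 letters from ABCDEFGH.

Answer: GDEFDHHFD

Derivation:
Char 1 ('C'): step: R->7, L=5; C->plug->C->R->B->L->H->refl->C->L'->F->R'->G->plug->G
Char 2 ('B'): step: R->0, L->6 (L advanced); B->plug->B->R->A->L->G->refl->F->L'->C->R'->D->plug->D
Char 3 ('A'): step: R->1, L=6; A->plug->A->R->H->L->A->refl->E->L'->D->R'->E->plug->E
Char 4 ('E'): step: R->2, L=6; E->plug->E->R->E->L->B->refl->D->L'->F->R'->F->plug->F
Char 5 ('A'): step: R->3, L=6; A->plug->A->R->H->L->A->refl->E->L'->D->R'->D->plug->D
Char 6 ('G'): step: R->4, L=6; G->plug->G->R->B->L->H->refl->C->L'->G->R'->H->plug->H
Char 7 ('G'): step: R->5, L=6; G->plug->G->R->F->L->D->refl->B->L'->E->R'->H->plug->H
Char 8 ('C'): step: R->6, L=6; C->plug->C->R->F->L->D->refl->B->L'->E->R'->F->plug->F
Char 9 ('C'): step: R->7, L=6; C->plug->C->R->B->L->H->refl->C->L'->G->R'->D->plug->D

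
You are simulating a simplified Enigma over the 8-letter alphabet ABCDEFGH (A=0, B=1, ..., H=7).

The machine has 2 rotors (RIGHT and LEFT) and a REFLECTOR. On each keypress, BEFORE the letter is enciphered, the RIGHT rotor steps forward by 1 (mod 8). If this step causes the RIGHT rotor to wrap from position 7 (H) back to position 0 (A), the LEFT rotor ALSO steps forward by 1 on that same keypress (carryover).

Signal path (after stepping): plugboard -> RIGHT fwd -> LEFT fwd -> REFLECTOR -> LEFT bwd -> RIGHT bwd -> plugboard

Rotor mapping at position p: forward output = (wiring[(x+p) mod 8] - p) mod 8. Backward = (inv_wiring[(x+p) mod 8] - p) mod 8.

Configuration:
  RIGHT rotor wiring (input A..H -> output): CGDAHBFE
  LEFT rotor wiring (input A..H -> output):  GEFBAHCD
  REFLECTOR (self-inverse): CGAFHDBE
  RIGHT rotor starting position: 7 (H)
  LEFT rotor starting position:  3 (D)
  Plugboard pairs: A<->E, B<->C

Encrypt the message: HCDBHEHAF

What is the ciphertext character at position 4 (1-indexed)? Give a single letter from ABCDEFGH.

Char 1 ('H'): step: R->0, L->4 (L advanced); H->plug->H->R->E->L->C->refl->A->L'->F->R'->G->plug->G
Char 2 ('C'): step: R->1, L=4; C->plug->B->R->C->L->G->refl->B->L'->G->R'->D->plug->D
Char 3 ('D'): step: R->2, L=4; D->plug->D->R->H->L->F->refl->D->L'->B->R'->A->plug->E
Char 4 ('B'): step: R->3, L=4; B->plug->C->R->G->L->B->refl->G->L'->C->R'->D->plug->D

D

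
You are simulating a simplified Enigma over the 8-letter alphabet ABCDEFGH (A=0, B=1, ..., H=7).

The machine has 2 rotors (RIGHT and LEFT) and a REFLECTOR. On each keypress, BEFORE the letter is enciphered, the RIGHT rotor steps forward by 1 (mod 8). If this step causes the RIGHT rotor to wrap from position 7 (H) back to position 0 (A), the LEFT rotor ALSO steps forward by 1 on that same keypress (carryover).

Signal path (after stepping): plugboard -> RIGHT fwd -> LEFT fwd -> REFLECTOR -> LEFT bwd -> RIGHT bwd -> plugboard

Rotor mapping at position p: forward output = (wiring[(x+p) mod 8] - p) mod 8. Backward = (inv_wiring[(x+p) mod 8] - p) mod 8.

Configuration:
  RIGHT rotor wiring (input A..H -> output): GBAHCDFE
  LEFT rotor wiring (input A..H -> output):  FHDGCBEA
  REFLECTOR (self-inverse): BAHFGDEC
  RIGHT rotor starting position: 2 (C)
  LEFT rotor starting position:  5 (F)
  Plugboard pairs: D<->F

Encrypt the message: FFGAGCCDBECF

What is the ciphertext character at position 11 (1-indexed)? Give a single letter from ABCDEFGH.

Char 1 ('F'): step: R->3, L=5; F->plug->D->R->C->L->D->refl->F->L'->H->R'->B->plug->B
Char 2 ('F'): step: R->4, L=5; F->plug->D->R->A->L->E->refl->G->L'->F->R'->F->plug->D
Char 3 ('G'): step: R->5, L=5; G->plug->G->R->C->L->D->refl->F->L'->H->R'->C->plug->C
Char 4 ('A'): step: R->6, L=5; A->plug->A->R->H->L->F->refl->D->L'->C->R'->E->plug->E
Char 5 ('G'): step: R->7, L=5; G->plug->G->R->E->L->C->refl->H->L'->B->R'->D->plug->F
Char 6 ('C'): step: R->0, L->6 (L advanced); C->plug->C->R->A->L->G->refl->E->L'->G->R'->A->plug->A
Char 7 ('C'): step: R->1, L=6; C->plug->C->R->G->L->E->refl->G->L'->A->R'->A->plug->A
Char 8 ('D'): step: R->2, L=6; D->plug->F->R->C->L->H->refl->C->L'->B->R'->D->plug->F
Char 9 ('B'): step: R->3, L=6; B->plug->B->R->H->L->D->refl->F->L'->E->R'->A->plug->A
Char 10 ('E'): step: R->4, L=6; E->plug->E->R->C->L->H->refl->C->L'->B->R'->C->plug->C
Char 11 ('C'): step: R->5, L=6; C->plug->C->R->H->L->D->refl->F->L'->E->R'->E->plug->E

E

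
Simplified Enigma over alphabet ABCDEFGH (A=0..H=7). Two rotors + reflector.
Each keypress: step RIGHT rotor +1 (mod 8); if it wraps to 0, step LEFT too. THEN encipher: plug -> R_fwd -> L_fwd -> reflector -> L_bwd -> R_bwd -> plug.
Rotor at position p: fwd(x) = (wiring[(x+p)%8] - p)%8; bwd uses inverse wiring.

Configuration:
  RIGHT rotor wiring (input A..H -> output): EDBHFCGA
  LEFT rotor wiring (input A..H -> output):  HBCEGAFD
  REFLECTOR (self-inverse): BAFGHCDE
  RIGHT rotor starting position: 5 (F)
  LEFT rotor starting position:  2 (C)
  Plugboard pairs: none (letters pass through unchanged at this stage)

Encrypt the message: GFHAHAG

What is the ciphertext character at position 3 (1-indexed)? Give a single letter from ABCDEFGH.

Char 1 ('G'): step: R->6, L=2; G->plug->G->R->H->L->H->refl->E->L'->C->R'->B->plug->B
Char 2 ('F'): step: R->7, L=2; F->plug->F->R->G->L->F->refl->C->L'->B->R'->A->plug->A
Char 3 ('H'): step: R->0, L->3 (L advanced); H->plug->H->R->A->L->B->refl->A->L'->E->R'->A->plug->A

A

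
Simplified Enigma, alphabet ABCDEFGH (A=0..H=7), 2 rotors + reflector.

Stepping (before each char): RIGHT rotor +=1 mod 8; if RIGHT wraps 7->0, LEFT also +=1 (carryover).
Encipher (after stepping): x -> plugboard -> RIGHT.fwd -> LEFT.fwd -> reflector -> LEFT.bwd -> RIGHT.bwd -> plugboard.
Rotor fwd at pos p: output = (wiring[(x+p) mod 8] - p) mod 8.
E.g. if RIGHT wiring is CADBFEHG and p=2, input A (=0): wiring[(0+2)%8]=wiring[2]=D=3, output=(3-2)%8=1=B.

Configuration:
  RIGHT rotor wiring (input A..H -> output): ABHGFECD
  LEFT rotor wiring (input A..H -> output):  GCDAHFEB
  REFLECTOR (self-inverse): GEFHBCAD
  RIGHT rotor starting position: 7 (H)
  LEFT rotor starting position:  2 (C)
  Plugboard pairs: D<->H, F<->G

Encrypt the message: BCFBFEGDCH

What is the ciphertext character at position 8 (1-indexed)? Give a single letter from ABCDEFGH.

Char 1 ('B'): step: R->0, L->3 (L advanced); B->plug->B->R->B->L->E->refl->B->L'->D->R'->H->plug->D
Char 2 ('C'): step: R->1, L=3; C->plug->C->R->F->L->D->refl->H->L'->G->R'->B->plug->B
Char 3 ('F'): step: R->2, L=3; F->plug->G->R->G->L->H->refl->D->L'->F->R'->A->plug->A
Char 4 ('B'): step: R->3, L=3; B->plug->B->R->C->L->C->refl->F->L'->A->R'->E->plug->E
Char 5 ('F'): step: R->4, L=3; F->plug->G->R->D->L->B->refl->E->L'->B->R'->A->plug->A
Char 6 ('E'): step: R->5, L=3; E->plug->E->R->E->L->G->refl->A->L'->H->R'->A->plug->A
Char 7 ('G'): step: R->6, L=3; G->plug->F->R->A->L->F->refl->C->L'->C->R'->C->plug->C
Char 8 ('D'): step: R->7, L=3; D->plug->H->R->D->L->B->refl->E->L'->B->R'->B->plug->B

B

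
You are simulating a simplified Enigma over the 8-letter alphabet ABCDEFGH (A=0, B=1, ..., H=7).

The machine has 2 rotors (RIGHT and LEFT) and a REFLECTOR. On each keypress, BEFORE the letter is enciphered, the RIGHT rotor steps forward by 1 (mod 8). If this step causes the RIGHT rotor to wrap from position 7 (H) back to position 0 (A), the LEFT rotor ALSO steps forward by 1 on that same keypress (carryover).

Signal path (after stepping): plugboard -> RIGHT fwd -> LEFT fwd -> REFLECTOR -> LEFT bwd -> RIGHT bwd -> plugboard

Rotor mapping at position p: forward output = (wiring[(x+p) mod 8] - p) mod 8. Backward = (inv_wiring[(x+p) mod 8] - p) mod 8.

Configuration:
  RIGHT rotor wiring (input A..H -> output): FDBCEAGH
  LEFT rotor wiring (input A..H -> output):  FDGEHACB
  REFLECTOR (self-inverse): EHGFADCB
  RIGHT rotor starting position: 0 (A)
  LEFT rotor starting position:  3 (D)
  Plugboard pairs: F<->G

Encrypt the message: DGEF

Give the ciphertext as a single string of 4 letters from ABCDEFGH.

Answer: BECB

Derivation:
Char 1 ('D'): step: R->1, L=3; D->plug->D->R->D->L->H->refl->B->L'->A->R'->B->plug->B
Char 2 ('G'): step: R->2, L=3; G->plug->F->R->F->L->C->refl->G->L'->E->R'->E->plug->E
Char 3 ('E'): step: R->3, L=3; E->plug->E->R->E->L->G->refl->C->L'->F->R'->C->plug->C
Char 4 ('F'): step: R->4, L=3; F->plug->G->R->F->L->C->refl->G->L'->E->R'->B->plug->B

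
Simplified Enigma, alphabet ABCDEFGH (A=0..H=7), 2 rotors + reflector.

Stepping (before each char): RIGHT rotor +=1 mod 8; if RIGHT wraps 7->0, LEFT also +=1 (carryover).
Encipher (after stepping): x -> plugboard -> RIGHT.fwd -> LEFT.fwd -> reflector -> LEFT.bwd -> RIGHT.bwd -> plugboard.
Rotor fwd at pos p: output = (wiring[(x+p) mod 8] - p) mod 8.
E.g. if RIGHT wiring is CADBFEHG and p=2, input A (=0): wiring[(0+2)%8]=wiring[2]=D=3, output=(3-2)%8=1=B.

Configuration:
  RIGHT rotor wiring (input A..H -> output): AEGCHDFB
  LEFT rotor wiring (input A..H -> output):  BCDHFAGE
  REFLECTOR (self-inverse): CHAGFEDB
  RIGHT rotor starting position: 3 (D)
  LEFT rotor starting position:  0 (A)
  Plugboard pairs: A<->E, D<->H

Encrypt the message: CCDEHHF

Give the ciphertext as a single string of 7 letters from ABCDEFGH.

Char 1 ('C'): step: R->4, L=0; C->plug->C->R->B->L->C->refl->A->L'->F->R'->D->plug->H
Char 2 ('C'): step: R->5, L=0; C->plug->C->R->E->L->F->refl->E->L'->H->R'->E->plug->A
Char 3 ('D'): step: R->6, L=0; D->plug->H->R->F->L->A->refl->C->L'->B->R'->G->plug->G
Char 4 ('E'): step: R->7, L=0; E->plug->A->R->C->L->D->refl->G->L'->G->R'->H->plug->D
Char 5 ('H'): step: R->0, L->1 (L advanced); H->plug->D->R->C->L->G->refl->D->L'->G->R'->C->plug->C
Char 6 ('H'): step: R->1, L=1; H->plug->D->R->G->L->D->refl->G->L'->C->R'->E->plug->A
Char 7 ('F'): step: R->2, L=1; F->plug->F->R->H->L->A->refl->C->L'->B->R'->D->plug->H

Answer: HAGDCAH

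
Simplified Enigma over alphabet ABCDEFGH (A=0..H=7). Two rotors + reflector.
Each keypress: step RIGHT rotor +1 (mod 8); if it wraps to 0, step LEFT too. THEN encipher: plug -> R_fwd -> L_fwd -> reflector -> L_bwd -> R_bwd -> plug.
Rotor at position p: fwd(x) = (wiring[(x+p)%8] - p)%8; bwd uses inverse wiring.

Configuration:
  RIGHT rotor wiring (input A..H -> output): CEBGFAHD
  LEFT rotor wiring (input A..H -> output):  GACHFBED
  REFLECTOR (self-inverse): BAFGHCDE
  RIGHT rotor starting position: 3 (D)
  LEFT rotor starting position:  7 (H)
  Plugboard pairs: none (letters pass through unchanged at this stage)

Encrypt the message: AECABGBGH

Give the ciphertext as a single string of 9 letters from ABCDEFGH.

Char 1 ('A'): step: R->4, L=7; A->plug->A->R->B->L->H->refl->E->L'->A->R'->F->plug->F
Char 2 ('E'): step: R->5, L=7; E->plug->E->R->H->L->F->refl->C->L'->G->R'->C->plug->C
Char 3 ('C'): step: R->6, L=7; C->plug->C->R->E->L->A->refl->B->L'->C->R'->H->plug->H
Char 4 ('A'): step: R->7, L=7; A->plug->A->R->E->L->A->refl->B->L'->C->R'->D->plug->D
Char 5 ('B'): step: R->0, L->0 (L advanced); B->plug->B->R->E->L->F->refl->C->L'->C->R'->A->plug->A
Char 6 ('G'): step: R->1, L=0; G->plug->G->R->C->L->C->refl->F->L'->E->R'->D->plug->D
Char 7 ('B'): step: R->2, L=0; B->plug->B->R->E->L->F->refl->C->L'->C->R'->H->plug->H
Char 8 ('G'): step: R->3, L=0; G->plug->G->R->B->L->A->refl->B->L'->F->R'->C->plug->C
Char 9 ('H'): step: R->4, L=0; H->plug->H->R->C->L->C->refl->F->L'->E->R'->B->plug->B

Answer: FCHDADHCB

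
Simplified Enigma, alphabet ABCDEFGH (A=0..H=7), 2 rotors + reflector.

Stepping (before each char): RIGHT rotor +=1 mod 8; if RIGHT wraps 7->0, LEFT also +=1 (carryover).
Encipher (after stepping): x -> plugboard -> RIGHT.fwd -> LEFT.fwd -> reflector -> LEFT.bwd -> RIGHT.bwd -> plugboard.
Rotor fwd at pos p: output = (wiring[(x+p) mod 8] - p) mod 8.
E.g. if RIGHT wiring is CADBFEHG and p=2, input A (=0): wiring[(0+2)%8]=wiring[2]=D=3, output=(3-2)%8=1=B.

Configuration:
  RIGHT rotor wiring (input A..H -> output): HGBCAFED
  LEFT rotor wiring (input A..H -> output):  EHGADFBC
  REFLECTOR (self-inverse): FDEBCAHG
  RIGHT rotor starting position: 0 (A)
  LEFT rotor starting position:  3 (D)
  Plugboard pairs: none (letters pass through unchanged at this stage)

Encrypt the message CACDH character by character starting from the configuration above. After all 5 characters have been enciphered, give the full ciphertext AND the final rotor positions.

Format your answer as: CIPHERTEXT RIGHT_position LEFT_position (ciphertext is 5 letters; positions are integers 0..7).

Char 1 ('C'): step: R->1, L=3; C->plug->C->R->B->L->A->refl->F->L'->A->R'->B->plug->B
Char 2 ('A'): step: R->2, L=3; A->plug->A->R->H->L->D->refl->B->L'->F->R'->G->plug->G
Char 3 ('C'): step: R->3, L=3; C->plug->C->R->C->L->C->refl->E->L'->G->R'->H->plug->H
Char 4 ('D'): step: R->4, L=3; D->plug->D->R->H->L->D->refl->B->L'->F->R'->G->plug->G
Char 5 ('H'): step: R->5, L=3; H->plug->H->R->D->L->G->refl->H->L'->E->R'->F->plug->F
Final: ciphertext=BGHGF, RIGHT=5, LEFT=3

Answer: BGHGF 5 3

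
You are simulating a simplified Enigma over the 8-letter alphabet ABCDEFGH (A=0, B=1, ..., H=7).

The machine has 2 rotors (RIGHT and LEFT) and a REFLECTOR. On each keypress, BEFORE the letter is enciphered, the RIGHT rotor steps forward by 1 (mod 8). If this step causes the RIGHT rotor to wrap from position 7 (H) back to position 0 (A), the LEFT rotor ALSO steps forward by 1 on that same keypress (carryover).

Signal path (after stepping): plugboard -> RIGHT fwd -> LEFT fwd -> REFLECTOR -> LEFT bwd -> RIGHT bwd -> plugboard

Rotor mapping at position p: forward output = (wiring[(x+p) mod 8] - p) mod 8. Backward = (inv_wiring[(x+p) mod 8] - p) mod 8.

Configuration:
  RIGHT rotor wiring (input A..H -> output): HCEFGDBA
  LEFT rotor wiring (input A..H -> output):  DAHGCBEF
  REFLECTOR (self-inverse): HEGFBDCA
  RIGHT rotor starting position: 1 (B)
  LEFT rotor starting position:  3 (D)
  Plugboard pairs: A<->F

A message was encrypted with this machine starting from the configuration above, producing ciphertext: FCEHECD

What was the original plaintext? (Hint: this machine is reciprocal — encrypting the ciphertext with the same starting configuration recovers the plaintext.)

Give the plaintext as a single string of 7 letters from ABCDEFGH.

Answer: CDBEGAA

Derivation:
Char 1 ('F'): step: R->2, L=3; F->plug->A->R->C->L->G->refl->C->L'->E->R'->C->plug->C
Char 2 ('C'): step: R->3, L=3; C->plug->C->R->A->L->D->refl->F->L'->G->R'->D->plug->D
Char 3 ('E'): step: R->4, L=3; E->plug->E->R->D->L->B->refl->E->L'->H->R'->B->plug->B
Char 4 ('H'): step: R->5, L=3; H->plug->H->R->B->L->H->refl->A->L'->F->R'->E->plug->E
Char 5 ('E'): step: R->6, L=3; E->plug->E->R->G->L->F->refl->D->L'->A->R'->G->plug->G
Char 6 ('C'): step: R->7, L=3; C->plug->C->R->D->L->B->refl->E->L'->H->R'->F->plug->A
Char 7 ('D'): step: R->0, L->4 (L advanced); D->plug->D->R->F->L->E->refl->B->L'->D->R'->F->plug->A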